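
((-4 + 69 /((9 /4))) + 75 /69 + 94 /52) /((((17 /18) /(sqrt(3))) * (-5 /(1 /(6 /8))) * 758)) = -106066 * sqrt(3) /9632285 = -0.02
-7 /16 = -0.44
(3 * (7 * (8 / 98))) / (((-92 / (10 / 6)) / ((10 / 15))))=-10 / 483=-0.02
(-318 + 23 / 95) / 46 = -30187 / 4370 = -6.91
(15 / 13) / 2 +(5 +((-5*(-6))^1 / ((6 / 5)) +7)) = 977 / 26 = 37.58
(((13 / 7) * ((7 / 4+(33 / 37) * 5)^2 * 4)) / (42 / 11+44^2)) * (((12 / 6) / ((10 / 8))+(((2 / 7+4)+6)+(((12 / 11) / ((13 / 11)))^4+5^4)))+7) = 748295933076747 / 7861823771165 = 95.18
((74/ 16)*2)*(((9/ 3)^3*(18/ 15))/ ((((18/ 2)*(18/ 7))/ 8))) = 518/ 5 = 103.60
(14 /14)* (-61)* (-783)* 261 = 12466143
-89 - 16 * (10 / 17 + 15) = -5753 / 17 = -338.41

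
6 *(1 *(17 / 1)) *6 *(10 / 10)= 612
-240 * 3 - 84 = -804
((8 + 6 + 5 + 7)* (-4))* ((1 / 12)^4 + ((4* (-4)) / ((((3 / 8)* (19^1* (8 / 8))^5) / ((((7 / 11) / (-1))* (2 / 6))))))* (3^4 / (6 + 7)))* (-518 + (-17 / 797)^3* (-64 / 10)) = 341766997925879668447 / 89353313056604860560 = 3.82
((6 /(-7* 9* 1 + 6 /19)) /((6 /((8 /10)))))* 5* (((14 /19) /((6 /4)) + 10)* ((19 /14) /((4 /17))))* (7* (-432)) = 4635696 /397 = 11676.82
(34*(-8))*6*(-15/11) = 24480/11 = 2225.45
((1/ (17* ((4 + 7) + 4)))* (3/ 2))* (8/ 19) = 4/ 1615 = 0.00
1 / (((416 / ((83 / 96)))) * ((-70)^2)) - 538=-105279283117 / 195686400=-538.00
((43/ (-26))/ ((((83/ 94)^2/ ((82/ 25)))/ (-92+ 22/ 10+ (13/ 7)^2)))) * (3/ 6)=164782687704/ 548536625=300.40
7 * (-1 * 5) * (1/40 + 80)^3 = -229591107207/12800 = -17936805.25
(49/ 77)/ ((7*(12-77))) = -1/ 715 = -0.00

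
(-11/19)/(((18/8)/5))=-220/171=-1.29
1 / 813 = 0.00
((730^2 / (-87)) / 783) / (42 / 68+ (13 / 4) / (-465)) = -5616766000 / 438449463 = -12.81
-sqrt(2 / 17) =-sqrt(34) / 17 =-0.34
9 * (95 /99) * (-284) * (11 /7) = -26980 /7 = -3854.29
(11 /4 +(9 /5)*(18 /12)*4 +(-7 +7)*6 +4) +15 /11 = 4161 /220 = 18.91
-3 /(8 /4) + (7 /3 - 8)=-43 /6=-7.17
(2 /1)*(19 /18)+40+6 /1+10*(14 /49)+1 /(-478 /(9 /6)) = 3069527 /60228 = 50.97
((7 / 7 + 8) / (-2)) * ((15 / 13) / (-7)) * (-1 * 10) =-675 / 91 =-7.42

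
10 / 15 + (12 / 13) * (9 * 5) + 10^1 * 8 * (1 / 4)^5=42.28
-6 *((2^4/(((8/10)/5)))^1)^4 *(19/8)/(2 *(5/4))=-570000000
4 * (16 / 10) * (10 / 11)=64 / 11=5.82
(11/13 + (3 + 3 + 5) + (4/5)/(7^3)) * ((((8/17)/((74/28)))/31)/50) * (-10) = -4226592/310521575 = -0.01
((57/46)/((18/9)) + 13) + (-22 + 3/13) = -9747/1196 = -8.15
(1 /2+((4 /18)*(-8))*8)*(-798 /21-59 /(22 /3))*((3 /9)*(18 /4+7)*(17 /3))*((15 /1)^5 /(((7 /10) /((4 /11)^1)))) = 4585898484375 /847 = 5414283924.88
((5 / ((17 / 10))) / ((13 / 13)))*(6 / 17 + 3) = 2850 / 289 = 9.86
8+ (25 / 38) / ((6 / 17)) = 2249 / 228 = 9.86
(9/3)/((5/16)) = 48/5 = 9.60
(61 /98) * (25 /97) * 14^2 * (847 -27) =2501000 /97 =25783.51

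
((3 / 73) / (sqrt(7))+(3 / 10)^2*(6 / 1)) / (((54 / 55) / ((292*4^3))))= 7040*sqrt(7) / 63+51392 / 5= 10574.05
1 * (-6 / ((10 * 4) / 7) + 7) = 119 / 20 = 5.95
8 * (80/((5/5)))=640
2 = 2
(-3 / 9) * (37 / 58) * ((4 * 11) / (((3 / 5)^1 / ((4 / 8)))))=-2035 / 261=-7.80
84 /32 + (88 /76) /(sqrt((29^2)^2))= 335735 /127832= 2.63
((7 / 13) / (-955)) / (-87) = 0.00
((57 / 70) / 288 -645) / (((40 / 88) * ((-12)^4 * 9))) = -47678191 / 6270566400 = -0.01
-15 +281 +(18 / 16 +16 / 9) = 19361 / 72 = 268.90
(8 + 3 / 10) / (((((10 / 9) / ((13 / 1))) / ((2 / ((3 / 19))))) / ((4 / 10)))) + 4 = 62003 / 125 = 496.02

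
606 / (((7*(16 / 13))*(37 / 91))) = 51207 / 296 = 173.00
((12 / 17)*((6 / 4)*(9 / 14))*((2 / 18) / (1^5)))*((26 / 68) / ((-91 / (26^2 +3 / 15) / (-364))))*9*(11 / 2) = 5594589 / 1445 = 3871.69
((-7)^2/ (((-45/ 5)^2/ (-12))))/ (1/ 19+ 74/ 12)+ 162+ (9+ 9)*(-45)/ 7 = 2015308/ 44667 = 45.12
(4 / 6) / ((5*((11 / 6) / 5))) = 4 / 11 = 0.36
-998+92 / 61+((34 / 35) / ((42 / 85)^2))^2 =-2280247732211 / 2325214836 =-980.66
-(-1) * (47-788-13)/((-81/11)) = 8294/81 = 102.40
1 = 1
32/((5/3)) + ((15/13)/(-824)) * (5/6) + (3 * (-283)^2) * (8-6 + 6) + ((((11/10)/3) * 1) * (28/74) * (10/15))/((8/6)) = 22855041228613/11890320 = 1922155.27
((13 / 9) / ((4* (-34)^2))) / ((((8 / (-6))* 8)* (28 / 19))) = -247 / 12429312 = -0.00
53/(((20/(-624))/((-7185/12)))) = 990093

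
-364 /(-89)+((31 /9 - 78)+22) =-48.47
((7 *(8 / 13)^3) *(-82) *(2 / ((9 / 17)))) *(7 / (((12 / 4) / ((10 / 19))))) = -620.60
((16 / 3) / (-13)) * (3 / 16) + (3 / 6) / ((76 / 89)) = 1005 / 1976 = 0.51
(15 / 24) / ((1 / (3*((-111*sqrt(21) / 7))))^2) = 1663335 / 56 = 29702.41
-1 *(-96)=96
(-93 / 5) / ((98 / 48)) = -2232 / 245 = -9.11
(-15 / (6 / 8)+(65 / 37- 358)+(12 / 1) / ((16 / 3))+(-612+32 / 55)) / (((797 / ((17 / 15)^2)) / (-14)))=16226986727 / 729852750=22.23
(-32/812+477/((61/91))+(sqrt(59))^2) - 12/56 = 19078153/24766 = 770.34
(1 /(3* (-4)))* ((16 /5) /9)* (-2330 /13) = 1864 /351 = 5.31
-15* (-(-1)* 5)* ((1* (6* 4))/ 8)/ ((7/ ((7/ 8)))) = -225/ 8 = -28.12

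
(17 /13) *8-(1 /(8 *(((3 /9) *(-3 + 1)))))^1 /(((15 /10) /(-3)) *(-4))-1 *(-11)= 21.56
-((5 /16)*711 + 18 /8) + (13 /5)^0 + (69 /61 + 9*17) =-67643 /976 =-69.31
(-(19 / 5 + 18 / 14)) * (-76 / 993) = 13528 / 34755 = 0.39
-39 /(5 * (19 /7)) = -2.87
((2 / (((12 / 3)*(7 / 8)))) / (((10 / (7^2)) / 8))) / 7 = 16 / 5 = 3.20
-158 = -158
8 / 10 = 4 / 5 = 0.80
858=858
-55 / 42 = -1.31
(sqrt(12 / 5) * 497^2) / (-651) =-70574 * sqrt(15) / 465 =-587.81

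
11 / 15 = 0.73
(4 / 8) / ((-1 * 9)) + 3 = 53 / 18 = 2.94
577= 577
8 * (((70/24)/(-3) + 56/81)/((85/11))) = -2002/6885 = -0.29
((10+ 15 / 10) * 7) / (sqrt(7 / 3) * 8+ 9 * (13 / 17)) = -960687 / 176810+ 186116 * sqrt(21) / 88405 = 4.21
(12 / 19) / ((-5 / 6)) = -72 / 95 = -0.76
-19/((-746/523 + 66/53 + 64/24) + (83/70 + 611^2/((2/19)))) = -55299405/10322225272238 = -0.00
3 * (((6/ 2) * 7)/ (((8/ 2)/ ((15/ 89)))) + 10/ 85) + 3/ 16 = 77343/ 24208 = 3.19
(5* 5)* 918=22950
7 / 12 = 0.58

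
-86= -86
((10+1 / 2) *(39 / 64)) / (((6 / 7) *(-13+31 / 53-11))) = -101283 / 317696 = -0.32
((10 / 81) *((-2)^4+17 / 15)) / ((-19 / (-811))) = 416854 / 4617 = 90.29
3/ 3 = 1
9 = 9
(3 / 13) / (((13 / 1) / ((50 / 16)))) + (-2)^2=5483 / 1352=4.06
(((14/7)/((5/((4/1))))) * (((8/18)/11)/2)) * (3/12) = 4/495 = 0.01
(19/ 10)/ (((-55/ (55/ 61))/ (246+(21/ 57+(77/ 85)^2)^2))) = -2331185715413/ 302502621875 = -7.71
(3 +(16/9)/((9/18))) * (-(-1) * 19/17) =1121/153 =7.33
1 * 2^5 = 32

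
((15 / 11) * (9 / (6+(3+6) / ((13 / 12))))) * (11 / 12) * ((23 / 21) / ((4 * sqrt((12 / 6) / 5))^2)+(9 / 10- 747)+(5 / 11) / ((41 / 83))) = -14676432823 / 25053952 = -585.79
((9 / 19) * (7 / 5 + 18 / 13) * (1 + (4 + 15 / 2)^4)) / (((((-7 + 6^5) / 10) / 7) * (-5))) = -41.58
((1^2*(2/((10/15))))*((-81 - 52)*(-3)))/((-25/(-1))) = 1197/25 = 47.88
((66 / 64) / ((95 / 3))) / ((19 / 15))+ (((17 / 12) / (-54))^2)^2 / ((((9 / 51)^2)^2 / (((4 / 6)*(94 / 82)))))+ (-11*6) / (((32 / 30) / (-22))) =431631940081973436551 / 317078912527570944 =1361.28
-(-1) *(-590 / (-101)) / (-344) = -295 / 17372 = -0.02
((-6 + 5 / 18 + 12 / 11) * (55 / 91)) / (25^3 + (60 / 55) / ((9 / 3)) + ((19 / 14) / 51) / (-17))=-111265 / 621102417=-0.00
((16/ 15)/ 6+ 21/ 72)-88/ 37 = -25427/ 13320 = -1.91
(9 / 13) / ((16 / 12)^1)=27 / 52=0.52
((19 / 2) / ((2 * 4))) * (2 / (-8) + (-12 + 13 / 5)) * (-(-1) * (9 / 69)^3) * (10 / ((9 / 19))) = -209019 / 389344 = -0.54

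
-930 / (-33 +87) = -155 / 9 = -17.22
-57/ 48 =-19/ 16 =-1.19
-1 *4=-4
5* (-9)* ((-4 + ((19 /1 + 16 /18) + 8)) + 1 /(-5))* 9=-9594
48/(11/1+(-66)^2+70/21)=144/13111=0.01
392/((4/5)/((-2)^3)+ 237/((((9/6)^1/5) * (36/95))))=2205/11726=0.19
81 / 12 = 27 / 4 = 6.75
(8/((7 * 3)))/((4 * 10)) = 0.01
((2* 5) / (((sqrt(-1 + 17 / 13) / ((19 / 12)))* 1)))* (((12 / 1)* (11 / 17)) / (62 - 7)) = 19* sqrt(13) / 17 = 4.03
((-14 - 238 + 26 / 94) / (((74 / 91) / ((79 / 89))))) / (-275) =1.00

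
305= 305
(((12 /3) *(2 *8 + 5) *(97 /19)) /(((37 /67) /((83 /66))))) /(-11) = -7551838 /85063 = -88.78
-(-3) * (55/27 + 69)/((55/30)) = 3836/33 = 116.24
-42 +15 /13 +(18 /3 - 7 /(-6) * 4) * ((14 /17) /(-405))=-40.87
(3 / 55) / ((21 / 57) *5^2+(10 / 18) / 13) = 6669 / 1131350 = 0.01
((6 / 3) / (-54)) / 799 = -1 / 21573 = -0.00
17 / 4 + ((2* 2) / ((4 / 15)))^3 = 13517 / 4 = 3379.25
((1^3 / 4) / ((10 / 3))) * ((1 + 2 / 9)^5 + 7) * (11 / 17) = 3159167 / 6692220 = 0.47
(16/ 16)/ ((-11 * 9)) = -1/ 99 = -0.01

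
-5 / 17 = -0.29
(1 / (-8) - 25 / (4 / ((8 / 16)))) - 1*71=-297 / 4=-74.25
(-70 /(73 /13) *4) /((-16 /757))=344435 /146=2359.14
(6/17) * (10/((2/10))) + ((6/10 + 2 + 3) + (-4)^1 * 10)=-1424/85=-16.75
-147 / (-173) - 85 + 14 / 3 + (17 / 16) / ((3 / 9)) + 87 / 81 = -5621795 / 74736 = -75.22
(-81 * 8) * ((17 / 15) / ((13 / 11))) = -40392 / 65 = -621.42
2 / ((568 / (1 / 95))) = 1 / 26980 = 0.00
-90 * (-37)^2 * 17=-2094570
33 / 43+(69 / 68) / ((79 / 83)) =423537 / 230996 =1.83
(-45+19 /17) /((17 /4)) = -2984 /289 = -10.33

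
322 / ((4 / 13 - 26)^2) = 27209 / 55778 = 0.49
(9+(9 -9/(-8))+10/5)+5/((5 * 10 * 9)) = 7609/360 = 21.14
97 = 97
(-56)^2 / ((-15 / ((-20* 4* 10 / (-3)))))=-501760 / 9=-55751.11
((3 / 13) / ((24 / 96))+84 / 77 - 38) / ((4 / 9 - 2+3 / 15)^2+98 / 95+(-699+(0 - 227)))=197992350 / 5078996923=0.04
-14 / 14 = -1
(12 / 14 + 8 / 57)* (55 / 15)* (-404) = -1768712 / 1197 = -1477.62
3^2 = 9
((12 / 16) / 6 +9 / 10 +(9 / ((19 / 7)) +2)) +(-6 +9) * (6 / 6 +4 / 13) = 101407 / 9880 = 10.26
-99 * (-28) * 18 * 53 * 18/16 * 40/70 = 1700028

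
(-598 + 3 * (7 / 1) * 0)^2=357604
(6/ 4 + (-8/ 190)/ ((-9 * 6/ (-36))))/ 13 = 839/ 7410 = 0.11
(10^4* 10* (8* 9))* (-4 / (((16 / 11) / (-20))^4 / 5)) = -5147226562500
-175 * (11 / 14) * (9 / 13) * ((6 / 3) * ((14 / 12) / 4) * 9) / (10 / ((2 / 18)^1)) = -1155 / 208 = -5.55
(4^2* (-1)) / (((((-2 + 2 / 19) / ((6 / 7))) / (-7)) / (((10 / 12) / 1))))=-380 / 9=-42.22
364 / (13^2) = 28 / 13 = 2.15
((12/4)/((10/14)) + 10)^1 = 71/5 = 14.20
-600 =-600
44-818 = -774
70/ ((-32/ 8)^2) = 35/ 8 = 4.38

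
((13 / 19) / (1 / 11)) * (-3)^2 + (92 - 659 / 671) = 2023964 / 12749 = 158.75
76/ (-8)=-9.50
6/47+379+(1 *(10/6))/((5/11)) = 382.79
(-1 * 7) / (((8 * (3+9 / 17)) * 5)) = -119 / 2400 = -0.05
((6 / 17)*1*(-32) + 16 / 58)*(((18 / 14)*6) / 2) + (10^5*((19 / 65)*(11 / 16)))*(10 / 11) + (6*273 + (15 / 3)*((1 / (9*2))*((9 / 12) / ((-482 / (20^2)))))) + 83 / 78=184102952665 / 9267414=19865.62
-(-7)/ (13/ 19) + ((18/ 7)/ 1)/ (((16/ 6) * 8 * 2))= 59935/ 5824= 10.29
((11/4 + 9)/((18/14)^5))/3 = 789929/708588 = 1.11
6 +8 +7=21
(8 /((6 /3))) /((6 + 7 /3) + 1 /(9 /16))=36 /91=0.40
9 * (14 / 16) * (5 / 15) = 21 / 8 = 2.62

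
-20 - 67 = -87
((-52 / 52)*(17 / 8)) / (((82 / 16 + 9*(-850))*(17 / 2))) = 2 / 61159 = 0.00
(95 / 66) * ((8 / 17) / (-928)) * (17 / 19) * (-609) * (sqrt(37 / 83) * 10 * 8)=350 * sqrt(3071) / 913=21.24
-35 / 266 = -5 / 38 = -0.13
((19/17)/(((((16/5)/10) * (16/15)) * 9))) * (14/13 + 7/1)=83125/28288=2.94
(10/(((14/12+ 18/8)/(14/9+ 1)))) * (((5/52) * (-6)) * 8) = -18400/533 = -34.52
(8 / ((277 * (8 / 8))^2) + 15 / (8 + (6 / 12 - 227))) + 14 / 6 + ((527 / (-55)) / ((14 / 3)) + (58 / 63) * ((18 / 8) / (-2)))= -127673718223 / 154911247260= -0.82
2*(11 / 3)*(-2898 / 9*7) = -49588 / 3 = -16529.33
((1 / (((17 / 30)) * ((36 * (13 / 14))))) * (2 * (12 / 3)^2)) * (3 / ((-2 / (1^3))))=-560 / 221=-2.53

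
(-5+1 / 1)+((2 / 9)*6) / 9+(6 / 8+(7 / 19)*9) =439 / 2052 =0.21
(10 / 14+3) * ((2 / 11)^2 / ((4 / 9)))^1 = 234 / 847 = 0.28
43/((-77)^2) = 43/5929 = 0.01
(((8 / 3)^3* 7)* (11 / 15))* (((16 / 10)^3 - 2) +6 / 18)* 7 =251406848 / 151875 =1655.35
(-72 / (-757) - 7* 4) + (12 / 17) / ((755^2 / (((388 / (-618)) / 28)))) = -147589087828558 / 5289004893725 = -27.90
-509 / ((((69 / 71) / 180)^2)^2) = -167631711351840000 / 279841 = -599024843935.81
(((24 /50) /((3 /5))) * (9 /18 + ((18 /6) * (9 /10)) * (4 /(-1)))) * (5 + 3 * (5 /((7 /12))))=-8858 /35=-253.09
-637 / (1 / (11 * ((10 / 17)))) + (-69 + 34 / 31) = -2207955 / 527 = -4189.67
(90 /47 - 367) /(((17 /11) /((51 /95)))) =-566247 /4465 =-126.82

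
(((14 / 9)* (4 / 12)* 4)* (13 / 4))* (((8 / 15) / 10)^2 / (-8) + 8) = 8189636 / 151875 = 53.92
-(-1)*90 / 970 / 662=9 / 64214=0.00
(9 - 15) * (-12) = 72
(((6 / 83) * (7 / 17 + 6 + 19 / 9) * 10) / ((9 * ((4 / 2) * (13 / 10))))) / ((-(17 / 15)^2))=-3260000 / 15903381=-0.20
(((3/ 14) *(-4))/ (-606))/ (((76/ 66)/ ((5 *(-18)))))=-1485/ 13433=-0.11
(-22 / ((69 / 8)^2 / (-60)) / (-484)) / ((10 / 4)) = -256 / 17457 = -0.01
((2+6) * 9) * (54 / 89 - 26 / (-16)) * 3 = 42903 / 89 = 482.06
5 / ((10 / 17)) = 17 / 2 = 8.50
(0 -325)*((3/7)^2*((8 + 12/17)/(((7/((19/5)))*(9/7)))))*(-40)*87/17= 636074400/14161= 44917.34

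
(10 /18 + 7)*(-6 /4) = -34 /3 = -11.33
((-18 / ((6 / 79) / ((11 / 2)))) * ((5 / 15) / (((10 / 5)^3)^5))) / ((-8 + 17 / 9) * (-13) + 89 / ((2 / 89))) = -7821 / 2382856192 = -0.00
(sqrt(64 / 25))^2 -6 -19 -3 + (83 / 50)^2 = -56711 / 2500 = -22.68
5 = 5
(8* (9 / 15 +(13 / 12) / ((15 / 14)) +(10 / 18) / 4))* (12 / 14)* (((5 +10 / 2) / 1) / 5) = 24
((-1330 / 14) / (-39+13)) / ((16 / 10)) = 475 / 208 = 2.28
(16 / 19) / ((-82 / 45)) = -360 / 779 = -0.46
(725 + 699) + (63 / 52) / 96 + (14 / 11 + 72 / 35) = 914412693 / 640640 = 1427.34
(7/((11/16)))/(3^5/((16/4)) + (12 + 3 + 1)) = 448/3377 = 0.13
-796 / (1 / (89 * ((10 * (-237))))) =167900280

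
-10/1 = -10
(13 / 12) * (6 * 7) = 91 / 2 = 45.50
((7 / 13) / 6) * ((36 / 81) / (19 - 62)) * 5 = -70 / 15093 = -0.00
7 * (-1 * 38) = -266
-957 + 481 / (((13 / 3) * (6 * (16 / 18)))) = -14979 / 16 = -936.19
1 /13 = 0.08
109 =109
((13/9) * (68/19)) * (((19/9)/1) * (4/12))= 884/243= 3.64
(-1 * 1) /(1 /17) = -17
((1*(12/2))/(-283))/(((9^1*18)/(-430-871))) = 1301/7641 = 0.17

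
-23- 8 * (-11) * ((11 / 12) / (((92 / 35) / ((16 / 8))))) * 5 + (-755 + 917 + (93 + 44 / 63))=781855 / 1449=539.58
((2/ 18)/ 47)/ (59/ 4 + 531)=4/ 923409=0.00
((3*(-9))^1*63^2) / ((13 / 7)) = -750141 / 13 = -57703.15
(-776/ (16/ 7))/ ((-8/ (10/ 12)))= 3395/ 96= 35.36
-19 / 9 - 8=-91 / 9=-10.11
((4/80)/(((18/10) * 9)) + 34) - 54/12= 9559/324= 29.50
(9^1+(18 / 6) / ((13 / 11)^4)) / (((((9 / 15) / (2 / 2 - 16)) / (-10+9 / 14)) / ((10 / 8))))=176014875 / 57122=3081.39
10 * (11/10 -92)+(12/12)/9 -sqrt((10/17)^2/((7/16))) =-8180/9 -40 * sqrt(7)/119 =-909.78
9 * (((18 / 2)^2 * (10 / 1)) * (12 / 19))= 87480 / 19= 4604.21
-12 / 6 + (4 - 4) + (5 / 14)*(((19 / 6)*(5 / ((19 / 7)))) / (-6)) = -169 / 72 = -2.35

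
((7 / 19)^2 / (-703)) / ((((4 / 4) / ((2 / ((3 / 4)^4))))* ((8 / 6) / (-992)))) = 6221824 / 6852141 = 0.91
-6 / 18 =-1 / 3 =-0.33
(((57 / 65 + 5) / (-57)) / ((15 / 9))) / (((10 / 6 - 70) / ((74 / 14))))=42402 / 8861125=0.00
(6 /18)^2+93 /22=859 /198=4.34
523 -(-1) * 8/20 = 2617/5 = 523.40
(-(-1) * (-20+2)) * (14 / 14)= -18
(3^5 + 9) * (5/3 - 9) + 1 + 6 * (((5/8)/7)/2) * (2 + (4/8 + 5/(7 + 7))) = -180931/98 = -1846.23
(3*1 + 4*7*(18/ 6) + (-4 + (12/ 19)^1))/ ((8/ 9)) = 14301/ 152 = 94.09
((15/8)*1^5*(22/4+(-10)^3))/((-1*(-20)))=-5967/64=-93.23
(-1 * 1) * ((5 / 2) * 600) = -1500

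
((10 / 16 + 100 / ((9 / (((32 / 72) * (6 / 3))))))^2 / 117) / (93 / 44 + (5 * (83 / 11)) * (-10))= -509388275 / 202742143344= -0.00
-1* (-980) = 980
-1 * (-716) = 716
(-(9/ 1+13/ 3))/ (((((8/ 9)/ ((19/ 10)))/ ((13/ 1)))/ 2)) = -741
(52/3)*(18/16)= 39/2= 19.50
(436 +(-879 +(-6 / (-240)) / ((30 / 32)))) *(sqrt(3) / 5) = -33223 *sqrt(3) / 375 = -153.45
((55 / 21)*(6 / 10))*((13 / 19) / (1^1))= 143 / 133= 1.08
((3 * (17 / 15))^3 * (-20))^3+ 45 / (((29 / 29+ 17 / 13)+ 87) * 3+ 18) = -3134514750553079 / 6453125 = -485735941.97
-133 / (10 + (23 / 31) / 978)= -13.30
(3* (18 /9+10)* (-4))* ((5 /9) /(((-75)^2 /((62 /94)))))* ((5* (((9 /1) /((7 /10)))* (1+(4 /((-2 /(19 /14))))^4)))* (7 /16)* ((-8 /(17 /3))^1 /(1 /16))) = 3159845376 /9591995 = 329.43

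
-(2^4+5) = -21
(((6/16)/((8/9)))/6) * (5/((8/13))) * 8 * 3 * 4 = 1755/32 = 54.84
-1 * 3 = -3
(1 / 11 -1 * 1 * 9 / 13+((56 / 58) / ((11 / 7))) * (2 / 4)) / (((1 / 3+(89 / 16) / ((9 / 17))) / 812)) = -702720 / 31889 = -22.04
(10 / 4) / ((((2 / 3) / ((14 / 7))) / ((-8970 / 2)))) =-67275 / 2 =-33637.50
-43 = -43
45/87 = 15/29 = 0.52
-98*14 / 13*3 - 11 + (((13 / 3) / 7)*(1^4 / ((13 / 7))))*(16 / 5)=-63677 / 195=-326.55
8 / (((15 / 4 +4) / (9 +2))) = 352 / 31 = 11.35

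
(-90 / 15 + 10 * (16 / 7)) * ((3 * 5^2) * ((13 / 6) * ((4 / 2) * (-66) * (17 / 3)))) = -14342900 / 7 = -2048985.71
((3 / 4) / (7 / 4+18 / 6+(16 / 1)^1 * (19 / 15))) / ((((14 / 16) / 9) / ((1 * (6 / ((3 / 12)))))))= 77760 / 10507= 7.40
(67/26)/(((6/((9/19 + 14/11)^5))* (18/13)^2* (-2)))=-5642641742196875/3100899439101024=-1.82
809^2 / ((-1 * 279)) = -654481 / 279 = -2345.81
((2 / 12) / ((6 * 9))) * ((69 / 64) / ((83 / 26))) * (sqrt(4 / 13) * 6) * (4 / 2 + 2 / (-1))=0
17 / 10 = 1.70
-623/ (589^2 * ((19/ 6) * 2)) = -1869/ 6591499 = -0.00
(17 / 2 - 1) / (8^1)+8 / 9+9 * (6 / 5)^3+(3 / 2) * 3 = 393811 / 18000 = 21.88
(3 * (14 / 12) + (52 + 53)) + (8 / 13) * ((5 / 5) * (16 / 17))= 48213 / 442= 109.08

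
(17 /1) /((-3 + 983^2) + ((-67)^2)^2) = 17 /21117407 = 0.00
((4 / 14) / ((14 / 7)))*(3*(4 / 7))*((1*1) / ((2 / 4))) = 24 / 49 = 0.49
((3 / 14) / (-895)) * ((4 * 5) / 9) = -2 / 3759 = -0.00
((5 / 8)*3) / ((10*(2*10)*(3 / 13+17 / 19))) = 741 / 88960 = 0.01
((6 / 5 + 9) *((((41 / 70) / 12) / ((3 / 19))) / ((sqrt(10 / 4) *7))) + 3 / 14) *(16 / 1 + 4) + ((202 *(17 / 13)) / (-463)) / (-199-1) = 18069019 / 4213300 + 13243 *sqrt(10) / 7350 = 9.99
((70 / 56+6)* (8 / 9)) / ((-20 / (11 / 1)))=-319 / 90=-3.54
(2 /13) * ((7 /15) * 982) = 13748 /195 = 70.50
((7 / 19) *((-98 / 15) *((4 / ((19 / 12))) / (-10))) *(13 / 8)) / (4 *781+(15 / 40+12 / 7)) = 499408 / 1579925525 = 0.00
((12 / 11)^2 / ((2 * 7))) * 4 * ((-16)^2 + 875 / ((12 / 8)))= 241728 / 847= 285.39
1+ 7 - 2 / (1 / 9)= -10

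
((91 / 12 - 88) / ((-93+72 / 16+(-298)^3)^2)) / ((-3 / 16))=15440 / 25211749881818889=0.00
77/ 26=2.96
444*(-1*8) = -3552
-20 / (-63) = 20 / 63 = 0.32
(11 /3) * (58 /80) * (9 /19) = 957 /760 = 1.26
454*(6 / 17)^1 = 2724 / 17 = 160.24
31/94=0.33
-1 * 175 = -175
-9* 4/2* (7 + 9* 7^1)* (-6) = 7560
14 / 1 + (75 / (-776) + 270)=283.90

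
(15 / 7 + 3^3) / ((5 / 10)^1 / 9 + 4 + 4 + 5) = 3672 / 1645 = 2.23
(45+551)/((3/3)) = 596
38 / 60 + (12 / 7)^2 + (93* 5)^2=317856001 / 1470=216228.57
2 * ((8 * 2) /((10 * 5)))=16 /25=0.64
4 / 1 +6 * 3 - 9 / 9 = 21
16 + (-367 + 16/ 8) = -349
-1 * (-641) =641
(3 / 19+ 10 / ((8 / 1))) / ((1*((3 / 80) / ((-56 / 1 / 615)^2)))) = 1342208 / 4311765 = 0.31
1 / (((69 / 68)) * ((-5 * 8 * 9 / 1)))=-17 / 6210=-0.00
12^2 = 144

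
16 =16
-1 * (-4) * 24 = 96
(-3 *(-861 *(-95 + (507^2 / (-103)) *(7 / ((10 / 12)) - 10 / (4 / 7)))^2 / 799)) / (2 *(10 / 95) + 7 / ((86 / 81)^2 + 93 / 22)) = 4116199769188272605228949 / 3778699143807320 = 1089316617.32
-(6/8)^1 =-3/4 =-0.75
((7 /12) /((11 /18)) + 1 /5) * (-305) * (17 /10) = -131699 /220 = -598.63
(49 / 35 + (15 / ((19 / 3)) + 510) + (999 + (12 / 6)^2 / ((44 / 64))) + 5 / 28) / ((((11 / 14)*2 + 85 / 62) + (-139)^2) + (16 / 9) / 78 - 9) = 483541509789 / 6149461145630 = 0.08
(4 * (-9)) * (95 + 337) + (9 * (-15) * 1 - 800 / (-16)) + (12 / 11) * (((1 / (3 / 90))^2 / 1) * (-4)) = -215207 / 11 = -19564.27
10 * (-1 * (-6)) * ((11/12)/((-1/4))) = -220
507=507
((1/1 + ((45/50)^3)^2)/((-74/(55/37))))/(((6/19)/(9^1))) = -960213507/1095200000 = -0.88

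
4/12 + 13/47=86/141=0.61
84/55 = 1.53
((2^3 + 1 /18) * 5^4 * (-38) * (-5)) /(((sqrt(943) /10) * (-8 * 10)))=-8609375 * sqrt(943) /67896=-3893.89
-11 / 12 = -0.92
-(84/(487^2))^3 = -592704/13340550994697809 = -0.00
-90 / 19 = -4.74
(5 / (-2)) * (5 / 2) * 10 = -125 / 2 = -62.50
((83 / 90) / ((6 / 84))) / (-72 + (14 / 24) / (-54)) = -41832 / 233315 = -0.18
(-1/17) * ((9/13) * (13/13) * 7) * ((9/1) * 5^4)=-354375/221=-1603.51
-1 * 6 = -6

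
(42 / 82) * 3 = 1.54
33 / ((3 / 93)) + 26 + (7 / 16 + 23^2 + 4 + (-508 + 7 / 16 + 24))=8791 / 8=1098.88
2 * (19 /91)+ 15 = 1403 /91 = 15.42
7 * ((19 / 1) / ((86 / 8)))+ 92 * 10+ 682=69418 / 43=1614.37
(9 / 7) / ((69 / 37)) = 111 / 161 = 0.69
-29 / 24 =-1.21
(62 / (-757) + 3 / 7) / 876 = 1837 / 4641924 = 0.00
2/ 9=0.22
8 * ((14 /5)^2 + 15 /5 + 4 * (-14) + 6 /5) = -8792 /25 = -351.68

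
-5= -5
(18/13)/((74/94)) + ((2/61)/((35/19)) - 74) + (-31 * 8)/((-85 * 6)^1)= -3757135814/52373685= -71.74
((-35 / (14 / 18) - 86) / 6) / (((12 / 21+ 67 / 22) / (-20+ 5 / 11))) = 197155 / 1671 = 117.99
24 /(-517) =-24 /517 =-0.05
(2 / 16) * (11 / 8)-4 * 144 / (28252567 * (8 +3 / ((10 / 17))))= 40711580407 / 236869521728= 0.17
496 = 496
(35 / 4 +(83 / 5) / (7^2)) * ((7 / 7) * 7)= 63.62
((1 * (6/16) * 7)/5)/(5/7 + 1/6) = 0.60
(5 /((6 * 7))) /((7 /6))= 5 /49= 0.10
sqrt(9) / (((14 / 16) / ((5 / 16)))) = 15 / 14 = 1.07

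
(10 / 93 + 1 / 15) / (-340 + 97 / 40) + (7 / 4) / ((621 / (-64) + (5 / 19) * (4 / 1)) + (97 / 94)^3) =-4413710486888 / 19003879834653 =-0.23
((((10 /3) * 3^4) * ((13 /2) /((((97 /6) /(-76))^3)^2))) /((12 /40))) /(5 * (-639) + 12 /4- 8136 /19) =-20818876343508172800 /1193648883063257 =-17441.37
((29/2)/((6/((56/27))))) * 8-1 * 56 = -1288/81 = -15.90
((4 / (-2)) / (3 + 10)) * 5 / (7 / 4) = -40 / 91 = -0.44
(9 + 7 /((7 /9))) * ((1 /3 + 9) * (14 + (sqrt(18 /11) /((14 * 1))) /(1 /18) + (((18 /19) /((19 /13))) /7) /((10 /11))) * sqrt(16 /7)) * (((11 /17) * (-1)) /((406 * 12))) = -461164 * sqrt(7) /2564905 - 108 * sqrt(154) /24157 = -0.53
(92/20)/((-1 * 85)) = -23/425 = -0.05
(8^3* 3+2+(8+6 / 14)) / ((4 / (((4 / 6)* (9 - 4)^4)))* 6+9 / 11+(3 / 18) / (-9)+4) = 318.37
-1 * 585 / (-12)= 195 / 4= 48.75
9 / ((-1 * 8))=-9 / 8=-1.12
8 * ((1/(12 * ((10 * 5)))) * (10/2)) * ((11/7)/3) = 11/315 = 0.03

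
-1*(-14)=14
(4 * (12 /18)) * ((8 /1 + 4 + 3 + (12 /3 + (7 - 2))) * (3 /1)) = 192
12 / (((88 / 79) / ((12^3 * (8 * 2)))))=3276288 / 11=297844.36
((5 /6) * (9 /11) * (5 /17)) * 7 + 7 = 3143 /374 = 8.40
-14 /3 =-4.67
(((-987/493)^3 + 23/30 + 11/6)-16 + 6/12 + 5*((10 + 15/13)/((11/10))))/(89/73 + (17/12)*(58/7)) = 7821134880368523/3403553409069385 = 2.30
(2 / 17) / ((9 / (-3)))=-2 / 51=-0.04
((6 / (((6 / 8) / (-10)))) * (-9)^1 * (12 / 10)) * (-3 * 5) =-12960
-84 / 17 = -4.94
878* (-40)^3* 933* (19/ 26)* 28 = -13945618176000/ 13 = -1072739859692.31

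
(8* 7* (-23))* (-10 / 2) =6440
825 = 825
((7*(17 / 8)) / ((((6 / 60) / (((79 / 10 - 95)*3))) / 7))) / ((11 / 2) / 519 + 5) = -161381493 / 2972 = -54300.64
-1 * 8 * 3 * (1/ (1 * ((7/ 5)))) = -120/ 7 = -17.14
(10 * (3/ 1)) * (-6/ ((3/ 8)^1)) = -480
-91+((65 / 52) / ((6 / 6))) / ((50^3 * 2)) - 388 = -95799999 / 200000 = -479.00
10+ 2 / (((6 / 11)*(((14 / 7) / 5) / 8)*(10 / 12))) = 98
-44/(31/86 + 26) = -3784/2267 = -1.67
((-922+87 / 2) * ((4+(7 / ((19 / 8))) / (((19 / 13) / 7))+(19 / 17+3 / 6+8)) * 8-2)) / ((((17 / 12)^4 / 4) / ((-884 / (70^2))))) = 182598814854144 / 5276439175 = 34606.45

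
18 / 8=9 / 4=2.25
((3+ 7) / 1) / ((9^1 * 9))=10 / 81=0.12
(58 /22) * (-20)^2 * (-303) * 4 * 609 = -8562052800 /11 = -778368436.36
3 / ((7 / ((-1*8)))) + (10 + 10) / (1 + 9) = -10 / 7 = -1.43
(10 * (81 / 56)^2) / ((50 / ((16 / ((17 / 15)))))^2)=118098 / 70805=1.67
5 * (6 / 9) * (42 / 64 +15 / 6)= 505 / 48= 10.52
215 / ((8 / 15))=3225 / 8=403.12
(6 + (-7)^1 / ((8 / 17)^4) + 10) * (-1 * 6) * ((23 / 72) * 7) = 27858957 / 16384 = 1700.38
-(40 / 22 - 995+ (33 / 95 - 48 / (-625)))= 129678968 / 130625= 992.76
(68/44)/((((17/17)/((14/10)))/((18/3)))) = 12.98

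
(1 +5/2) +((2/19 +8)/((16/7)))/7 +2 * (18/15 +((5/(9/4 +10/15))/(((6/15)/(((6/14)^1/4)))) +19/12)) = 1172123/111720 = 10.49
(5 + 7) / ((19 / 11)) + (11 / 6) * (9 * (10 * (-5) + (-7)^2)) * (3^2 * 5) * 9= -253671 / 38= -6675.55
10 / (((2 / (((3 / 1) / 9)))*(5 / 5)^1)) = 5 / 3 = 1.67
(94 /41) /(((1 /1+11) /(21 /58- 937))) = -62275 /348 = -178.95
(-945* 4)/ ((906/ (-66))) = 41580/ 151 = 275.36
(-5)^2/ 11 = 25/ 11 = 2.27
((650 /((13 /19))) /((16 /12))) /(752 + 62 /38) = 9025 /9546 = 0.95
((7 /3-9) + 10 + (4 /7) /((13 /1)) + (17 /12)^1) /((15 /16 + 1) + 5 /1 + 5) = 6980 /17381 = 0.40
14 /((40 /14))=49 /10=4.90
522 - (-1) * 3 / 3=523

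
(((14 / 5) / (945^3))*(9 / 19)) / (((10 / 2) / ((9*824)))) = 1648 / 706978125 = 0.00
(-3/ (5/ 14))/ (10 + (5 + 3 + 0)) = -7/ 15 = -0.47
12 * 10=120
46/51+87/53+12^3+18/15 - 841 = 12038398/13515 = 890.74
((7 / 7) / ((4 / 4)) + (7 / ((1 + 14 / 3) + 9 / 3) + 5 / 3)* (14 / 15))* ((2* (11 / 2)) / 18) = 2.02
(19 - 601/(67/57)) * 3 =-98952/67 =-1476.90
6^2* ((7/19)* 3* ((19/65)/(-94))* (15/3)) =-378/611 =-0.62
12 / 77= 0.16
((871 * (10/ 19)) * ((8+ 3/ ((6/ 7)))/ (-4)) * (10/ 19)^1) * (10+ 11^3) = -671606325/ 722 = -930202.67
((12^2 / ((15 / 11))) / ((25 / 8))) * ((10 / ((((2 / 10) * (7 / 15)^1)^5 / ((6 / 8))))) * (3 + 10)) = 7818525000000 / 16807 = 465194561.79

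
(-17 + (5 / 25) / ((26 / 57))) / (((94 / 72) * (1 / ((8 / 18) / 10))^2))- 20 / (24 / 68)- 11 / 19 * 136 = -1768714006 / 13060125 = -135.43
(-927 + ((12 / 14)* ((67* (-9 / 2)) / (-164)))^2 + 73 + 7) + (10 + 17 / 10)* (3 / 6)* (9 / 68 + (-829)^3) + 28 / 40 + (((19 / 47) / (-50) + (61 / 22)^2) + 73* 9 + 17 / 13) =-69006304762344371590169 / 20704716632600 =-3332878492.71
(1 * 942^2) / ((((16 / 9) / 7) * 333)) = 1552887 / 148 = 10492.48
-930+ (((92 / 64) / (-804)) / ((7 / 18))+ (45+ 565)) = -4802629 / 15008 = -320.00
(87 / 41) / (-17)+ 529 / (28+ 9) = 14.17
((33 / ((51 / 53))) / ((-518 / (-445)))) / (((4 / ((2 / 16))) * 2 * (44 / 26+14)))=3372655 / 114971136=0.03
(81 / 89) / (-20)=-81 / 1780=-0.05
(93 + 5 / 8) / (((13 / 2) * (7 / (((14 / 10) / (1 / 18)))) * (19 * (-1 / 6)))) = -20223 / 1235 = -16.37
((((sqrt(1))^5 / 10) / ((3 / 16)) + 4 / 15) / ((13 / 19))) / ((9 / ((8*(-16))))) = -9728 / 585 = -16.63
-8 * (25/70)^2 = -50/49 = -1.02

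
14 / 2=7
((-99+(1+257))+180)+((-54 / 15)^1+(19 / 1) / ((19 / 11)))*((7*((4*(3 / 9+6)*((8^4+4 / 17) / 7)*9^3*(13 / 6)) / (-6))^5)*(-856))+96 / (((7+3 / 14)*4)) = 28779110892163577067063812715477758621780105403 / 717027785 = 40136674609009157249134790000000000000.00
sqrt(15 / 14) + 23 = sqrt(210) / 14 + 23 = 24.04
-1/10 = -0.10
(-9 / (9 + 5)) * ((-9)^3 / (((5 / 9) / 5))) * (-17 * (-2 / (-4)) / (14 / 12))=-3011499 / 98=-30729.58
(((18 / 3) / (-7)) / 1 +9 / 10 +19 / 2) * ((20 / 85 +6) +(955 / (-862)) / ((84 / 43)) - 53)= -1945966331 / 4308276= -451.68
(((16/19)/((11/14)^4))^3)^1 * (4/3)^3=14861968965709594624/581214966370092153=25.57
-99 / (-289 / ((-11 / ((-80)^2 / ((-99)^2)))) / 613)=-6542726157 / 1849600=-3537.37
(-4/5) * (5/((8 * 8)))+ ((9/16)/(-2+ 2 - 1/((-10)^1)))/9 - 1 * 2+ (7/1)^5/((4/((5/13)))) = 335841/208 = 1614.62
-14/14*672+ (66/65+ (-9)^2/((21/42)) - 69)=-37569/65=-577.98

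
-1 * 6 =-6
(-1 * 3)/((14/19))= -57/14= -4.07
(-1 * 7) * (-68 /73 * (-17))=-110.85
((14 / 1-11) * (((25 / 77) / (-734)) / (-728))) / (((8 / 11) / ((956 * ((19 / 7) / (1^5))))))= 340575 / 52366496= 0.01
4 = 4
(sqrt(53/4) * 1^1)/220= sqrt(53)/440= 0.02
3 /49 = 0.06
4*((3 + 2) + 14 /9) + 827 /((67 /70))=536822 /603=890.25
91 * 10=910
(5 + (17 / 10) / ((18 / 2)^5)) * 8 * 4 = 47239472 / 295245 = 160.00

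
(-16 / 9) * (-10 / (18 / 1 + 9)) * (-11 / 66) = -80 / 729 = -0.11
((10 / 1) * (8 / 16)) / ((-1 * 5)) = -1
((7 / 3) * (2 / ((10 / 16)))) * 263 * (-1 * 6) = -58912 / 5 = -11782.40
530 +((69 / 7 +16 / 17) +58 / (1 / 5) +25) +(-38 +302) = 133256 / 119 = 1119.80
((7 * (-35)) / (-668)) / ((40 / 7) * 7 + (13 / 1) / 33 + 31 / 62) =8085 / 901466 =0.01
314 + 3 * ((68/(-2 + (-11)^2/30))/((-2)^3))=18389/61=301.46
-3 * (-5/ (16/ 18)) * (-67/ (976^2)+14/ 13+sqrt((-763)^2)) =1277361432495/ 99067904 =12893.80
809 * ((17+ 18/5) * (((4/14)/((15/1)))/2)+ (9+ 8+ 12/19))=143866088/9975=14422.67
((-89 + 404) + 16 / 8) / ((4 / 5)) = 1585 / 4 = 396.25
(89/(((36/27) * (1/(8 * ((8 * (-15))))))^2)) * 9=415238400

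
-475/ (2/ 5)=-2375/ 2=-1187.50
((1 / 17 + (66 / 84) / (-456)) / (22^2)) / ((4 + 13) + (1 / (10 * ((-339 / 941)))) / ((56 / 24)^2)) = 0.00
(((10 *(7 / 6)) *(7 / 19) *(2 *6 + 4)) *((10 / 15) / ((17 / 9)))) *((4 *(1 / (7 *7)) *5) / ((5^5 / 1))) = 128 / 40375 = 0.00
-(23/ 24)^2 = -529/ 576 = -0.92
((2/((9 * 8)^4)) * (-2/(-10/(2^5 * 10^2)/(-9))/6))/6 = -0.00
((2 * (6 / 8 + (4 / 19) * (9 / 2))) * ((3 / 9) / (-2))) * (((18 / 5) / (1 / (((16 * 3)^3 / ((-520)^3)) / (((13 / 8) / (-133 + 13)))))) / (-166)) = 4012416 / 5630087125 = 0.00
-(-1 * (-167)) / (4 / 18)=-1503 / 2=-751.50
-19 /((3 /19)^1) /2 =-361 /6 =-60.17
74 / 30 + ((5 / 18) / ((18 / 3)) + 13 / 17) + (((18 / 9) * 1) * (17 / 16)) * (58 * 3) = 1712197 / 4590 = 373.03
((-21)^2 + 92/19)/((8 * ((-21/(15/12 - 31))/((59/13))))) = 8496413/23712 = 358.32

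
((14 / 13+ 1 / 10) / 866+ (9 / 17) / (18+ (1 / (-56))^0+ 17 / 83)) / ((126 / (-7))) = -4902403 / 3050692840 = -0.00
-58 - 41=-99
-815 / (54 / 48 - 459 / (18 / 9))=6520 / 1827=3.57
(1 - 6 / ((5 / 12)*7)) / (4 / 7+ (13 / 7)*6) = -37 / 410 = -0.09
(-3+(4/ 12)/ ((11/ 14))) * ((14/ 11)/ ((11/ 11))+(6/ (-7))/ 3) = -6460/ 2541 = -2.54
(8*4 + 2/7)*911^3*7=170869115006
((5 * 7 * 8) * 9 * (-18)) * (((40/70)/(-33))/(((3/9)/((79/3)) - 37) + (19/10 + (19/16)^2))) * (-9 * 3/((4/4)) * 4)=94357094400/37459807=2518.89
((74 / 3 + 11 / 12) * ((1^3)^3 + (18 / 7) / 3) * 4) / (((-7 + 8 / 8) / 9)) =-3991 / 14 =-285.07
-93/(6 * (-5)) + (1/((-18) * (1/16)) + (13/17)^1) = 4553/1530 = 2.98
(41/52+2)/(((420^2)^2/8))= 29/40452048000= 0.00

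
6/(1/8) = 48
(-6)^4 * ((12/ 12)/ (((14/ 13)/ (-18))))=-151632/ 7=-21661.71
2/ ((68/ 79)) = 79/ 34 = 2.32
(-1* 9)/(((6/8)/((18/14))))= -108/7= -15.43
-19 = -19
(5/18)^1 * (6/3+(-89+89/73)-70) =-28430/657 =-43.27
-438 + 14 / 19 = -8308 / 19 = -437.26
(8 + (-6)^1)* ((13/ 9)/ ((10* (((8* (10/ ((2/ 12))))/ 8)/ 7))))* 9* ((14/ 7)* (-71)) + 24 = -2861/ 150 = -19.07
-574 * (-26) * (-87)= -1298388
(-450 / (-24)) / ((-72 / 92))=-575 / 24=-23.96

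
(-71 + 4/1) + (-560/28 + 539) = 452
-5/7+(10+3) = 86/7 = 12.29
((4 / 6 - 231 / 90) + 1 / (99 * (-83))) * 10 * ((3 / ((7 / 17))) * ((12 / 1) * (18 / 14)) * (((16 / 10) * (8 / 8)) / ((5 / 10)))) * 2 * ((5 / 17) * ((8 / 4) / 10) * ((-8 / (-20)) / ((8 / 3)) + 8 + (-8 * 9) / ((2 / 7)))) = 219300664608 / 1118425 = 196079.90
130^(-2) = 1 / 16900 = 0.00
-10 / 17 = -0.59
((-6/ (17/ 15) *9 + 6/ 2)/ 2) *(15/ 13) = -11385/ 442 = -25.76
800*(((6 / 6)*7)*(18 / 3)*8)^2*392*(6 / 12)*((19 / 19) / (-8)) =-2212761600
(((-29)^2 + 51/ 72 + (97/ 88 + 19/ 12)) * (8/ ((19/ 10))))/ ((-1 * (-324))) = 557300/ 50787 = 10.97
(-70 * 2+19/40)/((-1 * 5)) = 5581/200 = 27.90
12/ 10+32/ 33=358/ 165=2.17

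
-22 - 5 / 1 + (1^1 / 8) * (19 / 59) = -12725 / 472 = -26.96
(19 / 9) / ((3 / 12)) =76 / 9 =8.44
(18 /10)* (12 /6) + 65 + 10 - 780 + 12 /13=-45531 /65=-700.48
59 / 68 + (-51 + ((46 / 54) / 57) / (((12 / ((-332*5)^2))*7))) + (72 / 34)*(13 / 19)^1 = 970448401 / 2197692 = 441.58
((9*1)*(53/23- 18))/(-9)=361/23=15.70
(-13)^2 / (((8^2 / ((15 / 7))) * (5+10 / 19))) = 3211 / 3136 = 1.02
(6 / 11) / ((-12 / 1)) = -0.05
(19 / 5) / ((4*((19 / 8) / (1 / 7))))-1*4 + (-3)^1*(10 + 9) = -2133 / 35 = -60.94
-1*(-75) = 75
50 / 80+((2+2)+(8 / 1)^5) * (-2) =-524347 / 8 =-65543.38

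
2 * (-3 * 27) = -162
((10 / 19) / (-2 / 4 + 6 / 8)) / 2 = 20 / 19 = 1.05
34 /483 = 0.07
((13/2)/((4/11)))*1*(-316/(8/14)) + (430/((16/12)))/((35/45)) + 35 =-528373/56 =-9435.23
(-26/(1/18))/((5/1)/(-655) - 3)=30654/197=155.60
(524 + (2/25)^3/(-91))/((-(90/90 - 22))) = 248354164/9953125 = 24.95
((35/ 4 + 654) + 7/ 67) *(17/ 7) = 3019965/ 1876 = 1609.79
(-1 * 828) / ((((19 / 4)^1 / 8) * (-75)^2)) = -2944 / 11875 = -0.25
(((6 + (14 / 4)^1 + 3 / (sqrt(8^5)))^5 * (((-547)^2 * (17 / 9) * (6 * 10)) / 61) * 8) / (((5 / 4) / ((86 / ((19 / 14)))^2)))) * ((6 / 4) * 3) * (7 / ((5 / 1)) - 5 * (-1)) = 181370234057749665699518937 * sqrt(2) / 923627683840 + 12091643317152112022590911 / 379781120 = 32116158178372416.51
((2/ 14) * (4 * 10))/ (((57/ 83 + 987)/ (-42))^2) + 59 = 11015905491/ 186677569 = 59.01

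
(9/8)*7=63/8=7.88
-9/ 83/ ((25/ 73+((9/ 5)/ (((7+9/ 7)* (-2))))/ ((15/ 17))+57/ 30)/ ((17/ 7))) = -32390100/ 260676689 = -0.12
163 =163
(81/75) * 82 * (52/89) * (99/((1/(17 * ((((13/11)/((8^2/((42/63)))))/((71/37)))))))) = 558.67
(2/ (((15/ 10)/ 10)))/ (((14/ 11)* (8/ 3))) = 55/ 14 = 3.93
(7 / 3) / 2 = 7 / 6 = 1.17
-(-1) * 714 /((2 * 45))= 7.93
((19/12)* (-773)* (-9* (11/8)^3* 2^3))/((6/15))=293225955/512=572706.94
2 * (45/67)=90/67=1.34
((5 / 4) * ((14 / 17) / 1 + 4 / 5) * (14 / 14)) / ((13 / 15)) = 1035 / 442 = 2.34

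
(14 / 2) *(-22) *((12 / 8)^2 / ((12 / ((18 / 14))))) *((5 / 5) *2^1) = -297 / 4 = -74.25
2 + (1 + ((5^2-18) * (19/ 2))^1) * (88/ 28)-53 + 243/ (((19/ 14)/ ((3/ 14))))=199.51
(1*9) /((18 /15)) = 15 /2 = 7.50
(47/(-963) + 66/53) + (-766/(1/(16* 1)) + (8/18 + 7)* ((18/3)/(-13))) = -8133427663/663507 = -12258.24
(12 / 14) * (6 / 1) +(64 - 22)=330 / 7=47.14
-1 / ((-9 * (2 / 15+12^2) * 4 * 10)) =1 / 51888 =0.00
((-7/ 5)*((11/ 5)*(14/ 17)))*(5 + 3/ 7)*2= -11704/ 425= -27.54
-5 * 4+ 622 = 602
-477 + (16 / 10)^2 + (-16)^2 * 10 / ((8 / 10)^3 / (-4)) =-511861 / 25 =-20474.44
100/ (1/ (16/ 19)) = 1600/ 19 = 84.21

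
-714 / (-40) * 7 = 2499 / 20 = 124.95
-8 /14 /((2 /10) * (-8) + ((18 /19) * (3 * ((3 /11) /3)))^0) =20 /21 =0.95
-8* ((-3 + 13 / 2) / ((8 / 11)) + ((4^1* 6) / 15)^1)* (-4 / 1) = 1026 / 5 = 205.20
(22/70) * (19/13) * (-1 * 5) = -2.30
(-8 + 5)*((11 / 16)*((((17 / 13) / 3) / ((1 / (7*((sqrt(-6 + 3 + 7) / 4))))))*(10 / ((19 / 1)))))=-6545 / 3952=-1.66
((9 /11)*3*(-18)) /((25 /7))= -3402 /275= -12.37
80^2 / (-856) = -800 / 107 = -7.48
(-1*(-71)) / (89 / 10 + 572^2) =710 / 3271929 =0.00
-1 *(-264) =264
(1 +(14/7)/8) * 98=245/2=122.50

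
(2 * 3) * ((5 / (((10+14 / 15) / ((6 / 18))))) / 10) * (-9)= -135 / 164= -0.82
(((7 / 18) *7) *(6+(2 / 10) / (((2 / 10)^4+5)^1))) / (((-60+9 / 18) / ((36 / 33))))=-264334 / 876843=-0.30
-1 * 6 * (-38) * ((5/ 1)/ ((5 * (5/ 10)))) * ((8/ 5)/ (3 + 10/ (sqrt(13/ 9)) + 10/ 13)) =-2323776/ 46495 + 284544 * sqrt(13)/ 9299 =60.35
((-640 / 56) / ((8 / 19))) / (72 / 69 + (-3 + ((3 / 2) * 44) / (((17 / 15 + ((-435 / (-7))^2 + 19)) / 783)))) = -108420574 / 45361449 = -2.39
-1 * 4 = -4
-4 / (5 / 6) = -24 / 5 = -4.80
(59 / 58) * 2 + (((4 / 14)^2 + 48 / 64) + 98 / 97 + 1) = 2688607 / 551348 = 4.88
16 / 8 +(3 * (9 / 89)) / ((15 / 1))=899 / 445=2.02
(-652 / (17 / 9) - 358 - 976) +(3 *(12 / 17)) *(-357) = -41398 / 17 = -2435.18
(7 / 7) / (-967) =-1 / 967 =-0.00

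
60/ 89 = 0.67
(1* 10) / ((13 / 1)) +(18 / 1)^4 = 1364698 / 13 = 104976.77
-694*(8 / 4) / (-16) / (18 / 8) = 347 / 9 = 38.56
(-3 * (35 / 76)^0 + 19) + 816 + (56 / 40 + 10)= 4217 / 5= 843.40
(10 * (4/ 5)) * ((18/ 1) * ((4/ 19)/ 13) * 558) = 321408/ 247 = 1301.25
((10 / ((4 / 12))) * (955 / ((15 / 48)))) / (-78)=-15280 / 13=-1175.38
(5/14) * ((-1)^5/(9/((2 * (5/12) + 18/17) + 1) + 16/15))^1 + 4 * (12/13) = 2427531/673036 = 3.61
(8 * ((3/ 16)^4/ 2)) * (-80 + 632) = 5589/ 2048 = 2.73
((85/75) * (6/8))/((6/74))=629/60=10.48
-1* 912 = -912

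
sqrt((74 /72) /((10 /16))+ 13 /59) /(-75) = -sqrt(1460545) /66375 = -0.02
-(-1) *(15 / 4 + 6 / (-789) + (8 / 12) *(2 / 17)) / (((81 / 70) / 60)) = 71748250 / 362151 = 198.12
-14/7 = -2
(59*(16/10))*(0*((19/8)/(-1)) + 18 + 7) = 2360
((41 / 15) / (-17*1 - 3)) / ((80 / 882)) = -6027 / 4000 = -1.51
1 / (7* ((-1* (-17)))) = 0.01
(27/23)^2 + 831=440328/529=832.38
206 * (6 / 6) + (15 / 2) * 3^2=547 / 2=273.50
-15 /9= -5 /3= -1.67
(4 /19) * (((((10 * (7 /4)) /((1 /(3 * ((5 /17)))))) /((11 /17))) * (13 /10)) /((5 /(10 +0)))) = 2730 /209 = 13.06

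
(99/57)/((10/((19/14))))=33/140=0.24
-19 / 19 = -1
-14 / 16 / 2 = -7 / 16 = -0.44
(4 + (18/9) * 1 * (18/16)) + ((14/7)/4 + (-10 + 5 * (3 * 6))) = 347/4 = 86.75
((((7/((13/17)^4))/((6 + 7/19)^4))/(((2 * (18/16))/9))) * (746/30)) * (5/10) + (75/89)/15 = 5517849953344753/8173275840321735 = 0.68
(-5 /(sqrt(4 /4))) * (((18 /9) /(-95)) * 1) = 2 /19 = 0.11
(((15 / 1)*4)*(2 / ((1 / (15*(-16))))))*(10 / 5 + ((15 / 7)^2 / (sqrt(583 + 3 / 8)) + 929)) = -26812800 - 12960000*sqrt(9334) / 228683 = -26818275.26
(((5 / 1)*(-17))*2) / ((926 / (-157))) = 13345 / 463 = 28.82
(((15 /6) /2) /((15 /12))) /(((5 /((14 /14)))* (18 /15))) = 1 /6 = 0.17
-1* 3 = -3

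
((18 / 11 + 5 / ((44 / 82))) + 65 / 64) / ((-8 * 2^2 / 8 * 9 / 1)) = -2809 / 8448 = -0.33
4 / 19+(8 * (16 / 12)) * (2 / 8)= 164 / 57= 2.88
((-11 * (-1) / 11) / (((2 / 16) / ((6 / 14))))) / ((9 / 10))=80 / 21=3.81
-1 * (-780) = 780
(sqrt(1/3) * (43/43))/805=sqrt(3)/2415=0.00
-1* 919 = -919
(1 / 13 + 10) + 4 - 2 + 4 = 209 / 13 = 16.08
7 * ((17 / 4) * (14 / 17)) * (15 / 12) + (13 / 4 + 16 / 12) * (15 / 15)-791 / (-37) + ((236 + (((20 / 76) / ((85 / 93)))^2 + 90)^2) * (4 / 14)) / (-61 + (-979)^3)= 64149844767755397052103 / 1133655688941204463800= 56.59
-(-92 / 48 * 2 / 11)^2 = -529 / 4356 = -0.12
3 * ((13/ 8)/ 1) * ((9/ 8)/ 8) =351/ 512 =0.69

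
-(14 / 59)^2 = -196 / 3481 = -0.06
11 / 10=1.10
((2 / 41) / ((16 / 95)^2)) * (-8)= -9025 / 656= -13.76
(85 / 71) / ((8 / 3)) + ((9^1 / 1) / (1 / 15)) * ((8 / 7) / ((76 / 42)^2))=9753735 / 205048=47.57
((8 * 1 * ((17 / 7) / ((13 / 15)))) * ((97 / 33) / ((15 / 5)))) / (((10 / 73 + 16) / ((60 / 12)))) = 12037700 / 1768767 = 6.81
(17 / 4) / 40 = 17 / 160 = 0.11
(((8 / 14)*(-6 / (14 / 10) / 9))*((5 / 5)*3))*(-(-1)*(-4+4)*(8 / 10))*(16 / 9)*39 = 0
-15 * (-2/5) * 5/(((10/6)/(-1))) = -18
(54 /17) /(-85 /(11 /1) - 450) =-0.01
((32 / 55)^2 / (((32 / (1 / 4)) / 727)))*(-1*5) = -5816 / 605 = -9.61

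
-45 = -45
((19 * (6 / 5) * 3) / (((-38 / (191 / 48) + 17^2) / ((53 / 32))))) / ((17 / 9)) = 15579297 / 72590000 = 0.21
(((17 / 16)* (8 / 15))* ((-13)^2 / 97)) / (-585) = -221 / 130950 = -0.00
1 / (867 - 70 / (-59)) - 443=-22691730 / 51223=-443.00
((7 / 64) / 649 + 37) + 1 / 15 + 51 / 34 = 24028681 / 623040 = 38.57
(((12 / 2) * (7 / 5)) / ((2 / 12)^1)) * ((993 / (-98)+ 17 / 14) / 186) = -2622 / 1085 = -2.42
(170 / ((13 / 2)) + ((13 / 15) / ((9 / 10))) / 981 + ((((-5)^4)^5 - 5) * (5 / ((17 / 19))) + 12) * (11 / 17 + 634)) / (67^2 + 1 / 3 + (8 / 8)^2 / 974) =32782341177202200355080986212 / 435125841112755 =75339908779876.97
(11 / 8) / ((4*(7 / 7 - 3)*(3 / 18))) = -33 / 32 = -1.03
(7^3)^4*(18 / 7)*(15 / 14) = 38134158615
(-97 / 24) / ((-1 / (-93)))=-3007 / 8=-375.88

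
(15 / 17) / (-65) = -3 / 221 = -0.01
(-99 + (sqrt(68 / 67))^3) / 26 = -99 / 26 + 68 * sqrt(1139) / 58357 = -3.77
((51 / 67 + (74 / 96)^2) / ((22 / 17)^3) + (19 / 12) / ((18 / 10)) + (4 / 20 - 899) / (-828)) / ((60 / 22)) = 1469026662563 / 1546582118400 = 0.95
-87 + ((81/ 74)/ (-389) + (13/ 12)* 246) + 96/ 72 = 7808081/ 43179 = 180.83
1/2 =0.50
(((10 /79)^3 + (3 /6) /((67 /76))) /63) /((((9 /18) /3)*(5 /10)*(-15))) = -25069976 /3468529365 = -0.01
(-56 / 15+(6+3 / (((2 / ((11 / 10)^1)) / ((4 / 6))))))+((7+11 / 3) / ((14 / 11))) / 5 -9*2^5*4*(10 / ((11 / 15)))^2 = -1814357287 / 8470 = -214209.83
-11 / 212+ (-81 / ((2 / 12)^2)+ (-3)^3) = -623927 / 212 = -2943.05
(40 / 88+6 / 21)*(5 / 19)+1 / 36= 617 / 2772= 0.22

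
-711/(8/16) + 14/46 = -32699/23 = -1421.70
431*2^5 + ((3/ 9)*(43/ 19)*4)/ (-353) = 277508660/ 20121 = 13791.99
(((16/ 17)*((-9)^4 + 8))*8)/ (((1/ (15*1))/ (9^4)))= 82750481280/ 17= 4867675369.41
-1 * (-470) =470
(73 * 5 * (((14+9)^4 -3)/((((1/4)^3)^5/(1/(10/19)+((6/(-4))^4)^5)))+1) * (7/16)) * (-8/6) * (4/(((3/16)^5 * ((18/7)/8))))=-74994370948215898787421356032/6561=-11430326314314265933153690.00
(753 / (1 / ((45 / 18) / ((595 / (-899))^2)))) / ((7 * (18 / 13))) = 2637159863 / 5947620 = 443.40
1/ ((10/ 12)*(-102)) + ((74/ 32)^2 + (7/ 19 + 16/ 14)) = 6.85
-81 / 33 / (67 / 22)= -54 / 67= -0.81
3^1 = 3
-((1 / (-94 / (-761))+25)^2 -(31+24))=-9192341 / 8836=-1040.33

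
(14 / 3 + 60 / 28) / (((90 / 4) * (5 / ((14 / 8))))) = 143 / 1350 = 0.11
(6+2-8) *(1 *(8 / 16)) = 0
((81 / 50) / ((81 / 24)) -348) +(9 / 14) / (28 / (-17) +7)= -11064687 / 31850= -347.40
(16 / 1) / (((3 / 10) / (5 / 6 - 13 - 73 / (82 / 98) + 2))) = -5195.23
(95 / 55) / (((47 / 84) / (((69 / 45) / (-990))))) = -6118 / 1279575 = -0.00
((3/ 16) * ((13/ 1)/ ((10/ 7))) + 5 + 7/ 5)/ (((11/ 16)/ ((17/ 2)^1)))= 22049/ 220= 100.22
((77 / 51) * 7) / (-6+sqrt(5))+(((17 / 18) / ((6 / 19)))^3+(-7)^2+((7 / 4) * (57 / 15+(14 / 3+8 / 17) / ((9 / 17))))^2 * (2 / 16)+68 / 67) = 321419877964253 / 2223958550400 - 539 * sqrt(5) / 1581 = 143.76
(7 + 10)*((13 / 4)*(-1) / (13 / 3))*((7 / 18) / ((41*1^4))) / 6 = -119 / 5904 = -0.02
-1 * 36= -36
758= 758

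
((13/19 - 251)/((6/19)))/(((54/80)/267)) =-8465680/27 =-313543.70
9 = 9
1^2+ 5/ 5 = 2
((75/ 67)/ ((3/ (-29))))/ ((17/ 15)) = -10875/ 1139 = -9.55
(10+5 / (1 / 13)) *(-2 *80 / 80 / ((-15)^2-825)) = 1 / 4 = 0.25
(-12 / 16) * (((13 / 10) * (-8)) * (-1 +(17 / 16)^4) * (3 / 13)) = 32373 / 65536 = 0.49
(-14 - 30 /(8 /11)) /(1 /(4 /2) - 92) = 221 /366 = 0.60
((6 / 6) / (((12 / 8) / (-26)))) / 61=-0.28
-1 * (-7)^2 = -49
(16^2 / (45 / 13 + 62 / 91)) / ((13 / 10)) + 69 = 43933 / 377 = 116.53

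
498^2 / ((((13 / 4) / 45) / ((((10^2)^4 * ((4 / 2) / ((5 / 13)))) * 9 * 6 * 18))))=1735631193600000000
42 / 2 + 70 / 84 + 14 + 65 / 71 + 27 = 27157 / 426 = 63.75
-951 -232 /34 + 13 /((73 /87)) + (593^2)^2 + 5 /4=613833438642241 /4964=123657018259.92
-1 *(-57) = 57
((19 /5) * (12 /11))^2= 51984 /3025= 17.18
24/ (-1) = -24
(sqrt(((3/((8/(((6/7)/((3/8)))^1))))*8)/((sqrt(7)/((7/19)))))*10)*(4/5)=32*sqrt(57)*7^(3/4)/133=7.82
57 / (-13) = -57 / 13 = -4.38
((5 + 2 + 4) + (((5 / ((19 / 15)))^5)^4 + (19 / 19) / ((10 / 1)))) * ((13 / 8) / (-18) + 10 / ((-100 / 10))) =-16596009147306258028367160128799011279959 / 18043187259622059932810688480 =-919793654441.84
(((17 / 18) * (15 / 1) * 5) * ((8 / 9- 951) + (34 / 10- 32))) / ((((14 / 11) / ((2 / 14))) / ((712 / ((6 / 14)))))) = -7329910060 / 567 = -12927530.97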